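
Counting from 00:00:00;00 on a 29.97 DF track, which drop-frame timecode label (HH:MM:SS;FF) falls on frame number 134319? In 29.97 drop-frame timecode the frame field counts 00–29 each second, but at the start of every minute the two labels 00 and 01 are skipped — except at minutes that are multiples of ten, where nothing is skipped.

Ten DF minutes hold 17982 frames, so frame 134319 lies in block 7 (frames 125874–143855) with 8445 frames into that block.
The block's first minute is 1800 frames and the rest 1798 each; 8445 frames reaches minute 4, so 7 × 18 + 4 × 2 = 134 labels have been skipped so far.
Adding those back, label number 134319 + 134 = 134453 at 30 labels/s is 4481 s + 23 f = 1 h 14 min 41 s frame 23, i.e. 01:14:41;23.

01:14:41;23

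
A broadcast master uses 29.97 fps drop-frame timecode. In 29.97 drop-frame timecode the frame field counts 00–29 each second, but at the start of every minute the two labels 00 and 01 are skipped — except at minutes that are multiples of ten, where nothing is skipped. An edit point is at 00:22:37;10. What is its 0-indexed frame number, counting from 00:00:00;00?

Complete 10-minute blocks: 2, each 17982 frames → 35964.
Remaining 2 whole minutes in the current block: 1800 + 1 × 1798 = 3598 frames.
Within the current minute: 37 × 30 + 10 − 2 = 1118 (labels ;00/;01 skipped at this minute). Total = 35964 + 3598 + 1118 = 40680.

40680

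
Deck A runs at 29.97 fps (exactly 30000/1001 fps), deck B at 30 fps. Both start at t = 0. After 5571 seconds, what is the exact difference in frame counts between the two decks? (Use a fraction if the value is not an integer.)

A emits 30000/1001 × 5571 = 167130000/1001 frames; B emits 30 × 5571 = 167130.
Difference = 167130/1001 frames (≈ 166.9630); B is ahead of A.

167130/1001 frames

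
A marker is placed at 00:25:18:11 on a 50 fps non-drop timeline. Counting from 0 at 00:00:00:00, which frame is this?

Total seconds to the label: (0 × 3600 + 25 × 60 + 18) = 1518.
Frame index = 1518 × 50 + 11 = 75911.

frame 75911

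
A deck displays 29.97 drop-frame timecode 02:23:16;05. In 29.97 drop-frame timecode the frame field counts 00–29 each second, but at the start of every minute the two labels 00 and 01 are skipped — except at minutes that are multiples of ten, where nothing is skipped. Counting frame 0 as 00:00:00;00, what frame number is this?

Complete 10-minute blocks: 14, each 17982 frames → 251748.
Remaining 3 whole minutes in the current block: 1800 + 2 × 1798 = 5396 frames.
Within the current minute: 16 × 30 + 5 − 2 = 483 (labels ;00/;01 skipped at this minute). Total = 251748 + 5396 + 483 = 257627.

257627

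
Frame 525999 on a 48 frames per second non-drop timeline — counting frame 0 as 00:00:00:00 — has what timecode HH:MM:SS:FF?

525999 ÷ 48 = 10958 full seconds, remainder 15 frames.
10958 s = 3 h 2 min 38 s.
Timecode: 03:02:38:15.

03:02:38:15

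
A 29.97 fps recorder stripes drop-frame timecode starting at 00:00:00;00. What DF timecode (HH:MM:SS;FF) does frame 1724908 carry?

15:59:14;16

Ten DF minutes hold 17982 frames, so frame 1724908 lies in block 95 (frames 1708290–1726271) with 16618 frames into that block.
The block's first minute is 1800 frames and the rest 1798 each; 16618 frames reaches minute 9, so 95 × 18 + 9 × 2 = 1728 labels have been skipped so far.
Adding those back, label number 1724908 + 1728 = 1726636 at 30 labels/s is 57554 s + 16 f = 15 h 59 min 14 s frame 16, i.e. 15:59:14;16.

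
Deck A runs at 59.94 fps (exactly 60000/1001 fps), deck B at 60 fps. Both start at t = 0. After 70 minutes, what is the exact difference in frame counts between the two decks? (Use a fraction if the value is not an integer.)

70 min = 4200 s.
A emits 60000/1001 × 4200 = 36000000/143 frames; B emits 60 × 4200 = 252000.
Difference = 36000/143 frames (≈ 251.7483); B is ahead of A.

36000/143 frames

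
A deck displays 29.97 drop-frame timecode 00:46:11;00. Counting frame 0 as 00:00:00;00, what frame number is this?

83046

Complete 10-minute blocks: 4, each 17982 frames → 71928.
Remaining 6 whole minutes in the current block: 1800 + 5 × 1798 = 10790 frames.
Within the current minute: 11 × 30 + 0 − 2 = 328 (labels ;00/;01 skipped at this minute). Total = 71928 + 10790 + 328 = 83046.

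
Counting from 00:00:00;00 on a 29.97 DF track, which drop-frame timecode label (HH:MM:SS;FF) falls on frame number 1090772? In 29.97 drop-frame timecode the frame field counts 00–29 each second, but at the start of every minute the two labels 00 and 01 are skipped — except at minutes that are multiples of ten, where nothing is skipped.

Ten DF minutes hold 17982 frames, so frame 1090772 lies in block 60 (frames 1078920–1096901) with 11852 frames into that block.
The block's first minute is 1800 frames and the rest 1798 each; 11852 frames reaches minute 6, so 60 × 18 + 6 × 2 = 1092 labels have been skipped so far.
Adding those back, label number 1090772 + 1092 = 1091864 at 30 labels/s is 36395 s + 14 f = 10 h 6 min 35 s frame 14, i.e. 10:06:35;14.

10:06:35;14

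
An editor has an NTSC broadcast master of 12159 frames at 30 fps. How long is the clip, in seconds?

405.3 seconds

Running time = 12159 / (30) = 405.3 s.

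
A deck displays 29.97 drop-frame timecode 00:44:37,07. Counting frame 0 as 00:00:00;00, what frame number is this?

As if non-drop at 30 labels/s: (0 × 3600 + 44 × 60 + 37) × 30 + 7 = 80317.
Minute boundaries passed: 44; those not divisible by 10: 44 − 4 = 40; dropped labels = 2 × 40 = 80.
Actual frame index = 80317 − 80 = 80237.

80237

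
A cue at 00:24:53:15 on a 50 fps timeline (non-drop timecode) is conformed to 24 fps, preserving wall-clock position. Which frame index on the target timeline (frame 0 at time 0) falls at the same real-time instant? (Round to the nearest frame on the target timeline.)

Source frame index: (0×3600 + 24×60 + 53) × 50 + 15 = 74665.
Real time: 74665 / (50) = 14933/10 s.
Target frame: (14933/10) × (24) = 179196/5 ≈ 35839.200 → 35839.

frame 35839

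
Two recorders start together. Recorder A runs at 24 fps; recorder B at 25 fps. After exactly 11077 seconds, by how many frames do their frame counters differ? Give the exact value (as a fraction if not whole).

11077 frames

A emits 24 × 11077 = 265848 frames; B emits 25 × 11077 = 276925.
Difference = 11077 frames; B is ahead of A.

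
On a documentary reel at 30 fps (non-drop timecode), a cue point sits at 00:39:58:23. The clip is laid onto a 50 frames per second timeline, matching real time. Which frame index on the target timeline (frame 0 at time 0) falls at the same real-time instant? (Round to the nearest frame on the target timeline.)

frame 119938

Source frame index: (0×3600 + 39×60 + 58) × 30 + 23 = 71963.
Real time: 71963 / (30) = 71963/30 s.
Target frame: (71963/30) × (50) = 359815/3 ≈ 119938.333 → 119938.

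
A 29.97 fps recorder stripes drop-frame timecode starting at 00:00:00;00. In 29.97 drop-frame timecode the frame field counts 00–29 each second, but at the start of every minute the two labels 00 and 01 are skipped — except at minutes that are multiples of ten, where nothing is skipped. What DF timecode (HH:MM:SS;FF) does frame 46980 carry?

Each 10-minute DF block holds 10 × 60 × 30 − 9 × 2 = 17982 frames. 46980 ÷ 17982 → 2 full blocks, remainder 11016.
Within the partial block the first minute is 1800 frames and each further minute 1798, so 6 further minute boundaries passed. Total skipped labels = 18 × 2 + 2 × 6 = 48.
Non-drop label index = 46980 + 48 = 47028; at 30 labels/s that is 00:26:07:18, i.e. DF 00:26:07;18.

00:26:07;18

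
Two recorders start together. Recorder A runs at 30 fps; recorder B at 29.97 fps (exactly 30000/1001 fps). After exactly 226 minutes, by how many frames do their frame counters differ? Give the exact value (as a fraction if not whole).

226 min = 13560 s.
A emits 30 × 13560 = 406800 frames; B emits 30000/1001 × 13560 = 406800000/1001.
Difference = 406800/1001 frames (≈ 406.3936); B is behind A.

406800/1001 frames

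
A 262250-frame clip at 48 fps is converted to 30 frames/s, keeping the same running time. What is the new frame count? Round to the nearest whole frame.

163906 frames

Frames at target rate = 262250 × (30) / (48) = 655625/4 ≈ 163906.250.
Nearest whole frame: 163906.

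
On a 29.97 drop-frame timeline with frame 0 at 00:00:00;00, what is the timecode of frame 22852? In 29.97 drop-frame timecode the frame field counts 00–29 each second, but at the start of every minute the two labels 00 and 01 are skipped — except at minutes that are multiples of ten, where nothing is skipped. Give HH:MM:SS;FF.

Each 10-minute DF block holds 10 × 60 × 30 − 9 × 2 = 17982 frames. 22852 ÷ 17982 → 1 full block, remainder 4870.
Within the partial block the first minute is 1800 frames and each further minute 1798, so 2 further minute boundaries passed. Total skipped labels = 18 × 1 + 2 × 2 = 22.
Non-drop label index = 22852 + 22 = 22874; at 30 labels/s that is 00:12:42:14, i.e. DF 00:12:42;14.

00:12:42;14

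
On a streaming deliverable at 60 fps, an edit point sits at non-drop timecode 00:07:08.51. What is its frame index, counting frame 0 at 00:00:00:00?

frame 25731

Total seconds to the label: (0 × 3600 + 7 × 60 + 8) = 428.
Frame index = 428 × 60 + 51 = 25731.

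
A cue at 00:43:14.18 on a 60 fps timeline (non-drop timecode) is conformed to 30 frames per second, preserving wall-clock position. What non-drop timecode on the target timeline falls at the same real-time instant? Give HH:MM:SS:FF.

Source frame index: (0×3600 + 43×60 + 14) × 60 + 18 = 155658.
Real time: 155658 / (60) = 25943/10 s.
Target frame: (25943/10) × (30) = 77829.
At 30 labels/s: frame 77829 → 00:43:14:09.

00:43:14:09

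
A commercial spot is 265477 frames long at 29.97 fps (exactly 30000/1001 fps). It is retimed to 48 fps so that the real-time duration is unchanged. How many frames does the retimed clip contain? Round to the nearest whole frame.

425188 frames

Frames at target rate = 265477 × (48) / (30000/1001) = 265742477/625 ≈ 425187.963.
Nearest whole frame: 425188.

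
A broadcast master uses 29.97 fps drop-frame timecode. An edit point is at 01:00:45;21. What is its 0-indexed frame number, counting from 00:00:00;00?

109263

As if non-drop at 30 labels/s: (1 × 3600 + 0 × 60 + 45) × 30 + 21 = 109371.
Minute boundaries passed: 60; those not divisible by 10: 60 − 6 = 54; dropped labels = 2 × 54 = 108.
Actual frame index = 109371 − 108 = 109263.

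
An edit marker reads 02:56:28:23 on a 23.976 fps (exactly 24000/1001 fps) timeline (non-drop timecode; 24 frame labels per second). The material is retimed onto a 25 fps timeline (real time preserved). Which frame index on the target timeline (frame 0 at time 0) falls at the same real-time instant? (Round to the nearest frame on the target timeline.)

frame 264989

Source frame index: (2×3600 + 56×60 + 28) × 24 + 23 = 254135.
Real time: 254135 / (24000/1001) = 50877827/4800 s.
Target frame: (50877827/4800) × (25) = 50877827/192 ≈ 264988.682 → 264989.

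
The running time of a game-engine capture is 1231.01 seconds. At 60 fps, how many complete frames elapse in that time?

73860 frames

Frames = 1231.01 × 60 = 369303/5 ≈ 73860.6000.
Complete frames: 73860.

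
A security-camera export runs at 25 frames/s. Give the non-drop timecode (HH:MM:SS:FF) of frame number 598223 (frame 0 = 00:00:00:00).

06:38:48:23

598223 ÷ 25 = 23928 full seconds, remainder 23 frames.
23928 s = 6 h 38 min 48 s.
Timecode: 06:38:48:23.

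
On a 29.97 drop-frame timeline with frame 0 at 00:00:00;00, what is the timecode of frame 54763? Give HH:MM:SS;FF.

00:30:27;07

Ten DF minutes hold 17982 frames, so frame 54763 lies in block 3 (frames 53946–71927) with 817 frames into that block.
The block's first minute is 1800 frames and the rest 1798 each; 817 frames reaches minute 0, so 3 × 18 + 0 × 2 = 54 labels have been skipped so far.
Adding those back, label number 54763 + 54 = 54817 at 30 labels/s is 1827 s + 7 f = 0 h 30 min 27 s frame 7, i.e. 00:30:27;07.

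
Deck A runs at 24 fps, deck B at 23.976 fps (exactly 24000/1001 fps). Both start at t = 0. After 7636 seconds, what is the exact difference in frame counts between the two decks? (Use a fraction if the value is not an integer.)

183264/1001 frames

A emits 24 × 7636 = 183264 frames; B emits 24000/1001 × 7636 = 183264000/1001.
Difference = 183264/1001 frames (≈ 183.0809); B is behind A.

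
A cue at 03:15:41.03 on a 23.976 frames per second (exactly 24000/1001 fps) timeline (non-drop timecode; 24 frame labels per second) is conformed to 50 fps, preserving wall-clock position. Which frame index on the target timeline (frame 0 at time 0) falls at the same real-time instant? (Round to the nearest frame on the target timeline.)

Source frame index: (3×3600 + 15×60 + 41) × 24 + 3 = 281787.
Real time: 281787 / (24000/1001) = 94022929/8000 s.
Target frame: (94022929/8000) × (50) = 94022929/160 ≈ 587643.306 → 587643.

frame 587643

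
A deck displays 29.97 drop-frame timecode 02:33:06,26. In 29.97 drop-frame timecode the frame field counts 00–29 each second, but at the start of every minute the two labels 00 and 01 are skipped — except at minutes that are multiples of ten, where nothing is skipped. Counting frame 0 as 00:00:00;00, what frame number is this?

Complete 10-minute blocks: 15, each 17982 frames → 269730.
Remaining 3 whole minutes in the current block: 1800 + 2 × 1798 = 5396 frames.
Within the current minute: 6 × 30 + 26 − 2 = 204 (labels ;00/;01 skipped at this minute). Total = 269730 + 5396 + 204 = 275330.

275330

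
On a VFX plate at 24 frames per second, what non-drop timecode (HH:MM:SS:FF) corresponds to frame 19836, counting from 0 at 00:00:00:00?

00:13:46:12

19836 ÷ 24 = 826 full seconds, remainder 12 frames.
826 s = 0 h 13 min 46 s.
Timecode: 00:13:46:12.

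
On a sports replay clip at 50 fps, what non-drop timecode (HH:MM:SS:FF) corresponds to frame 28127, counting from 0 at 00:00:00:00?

28127 ÷ 50 = 562 full seconds, remainder 27 frames.
562 s = 0 h 9 min 22 s.
Timecode: 00:09:22:27.

00:09:22:27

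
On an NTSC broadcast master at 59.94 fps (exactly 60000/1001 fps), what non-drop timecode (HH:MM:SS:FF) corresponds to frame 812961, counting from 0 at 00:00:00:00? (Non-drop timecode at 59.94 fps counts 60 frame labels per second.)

03:45:49:21

812961 ÷ 60 = 13549 full seconds, remainder 21 frames.
13549 s = 3 h 45 min 49 s.
Timecode: 03:45:49:21.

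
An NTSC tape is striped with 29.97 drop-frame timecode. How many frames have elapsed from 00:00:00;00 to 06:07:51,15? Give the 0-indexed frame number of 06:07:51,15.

661483

As if non-drop at 30 labels/s: (6 × 3600 + 7 × 60 + 51) × 30 + 15 = 662145.
Minute boundaries passed: 367; those not divisible by 10: 367 − 36 = 331; dropped labels = 2 × 331 = 662.
Actual frame index = 662145 − 662 = 661483.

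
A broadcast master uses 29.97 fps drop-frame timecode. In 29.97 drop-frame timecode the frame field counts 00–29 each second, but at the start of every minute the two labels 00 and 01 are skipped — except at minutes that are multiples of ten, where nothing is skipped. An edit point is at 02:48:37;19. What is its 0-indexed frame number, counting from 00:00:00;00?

Complete 10-minute blocks: 16, each 17982 frames → 287712.
Remaining 8 whole minutes in the current block: 1800 + 7 × 1798 = 14386 frames.
Within the current minute: 37 × 30 + 19 − 2 = 1127 (labels ;00/;01 skipped at this minute). Total = 287712 + 14386 + 1127 = 303225.

303225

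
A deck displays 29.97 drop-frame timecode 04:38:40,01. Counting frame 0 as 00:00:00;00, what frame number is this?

501099

As if non-drop at 30 labels/s: (4 × 3600 + 38 × 60 + 40) × 30 + 1 = 501601.
Minute boundaries passed: 278; those not divisible by 10: 278 − 27 = 251; dropped labels = 2 × 251 = 502.
Actual frame index = 501601 − 502 = 501099.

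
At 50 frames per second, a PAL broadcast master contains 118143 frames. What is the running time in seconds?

2362.86 seconds

Running time = 118143 / (50) = 2362.86 s.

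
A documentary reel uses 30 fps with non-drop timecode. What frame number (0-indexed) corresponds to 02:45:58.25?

Total seconds to the label: (2 × 3600 + 45 × 60 + 58) = 9958.
Frame index = 9958 × 30 + 25 = 298765.

298765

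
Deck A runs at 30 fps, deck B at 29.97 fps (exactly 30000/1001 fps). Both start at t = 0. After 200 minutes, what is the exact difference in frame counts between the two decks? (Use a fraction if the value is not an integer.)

360000/1001 frames

200 min = 12000 s.
A emits 30 × 12000 = 360000 frames; B emits 30000/1001 × 12000 = 360000000/1001.
Difference = 360000/1001 frames (≈ 359.6404); B is behind A.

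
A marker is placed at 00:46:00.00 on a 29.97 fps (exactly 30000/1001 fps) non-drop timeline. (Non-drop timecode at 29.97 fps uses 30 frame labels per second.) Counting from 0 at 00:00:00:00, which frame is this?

Total seconds to the label: (0 × 3600 + 46 × 60 + 0) = 2760.
Frame index = 2760 × 30 + 0 = 82800.

82800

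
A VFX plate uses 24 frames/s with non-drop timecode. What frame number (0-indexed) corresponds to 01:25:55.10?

frame 123730

Total seconds to the label: (1 × 3600 + 25 × 60 + 55) = 5155.
Frame index = 5155 × 24 + 10 = 123730.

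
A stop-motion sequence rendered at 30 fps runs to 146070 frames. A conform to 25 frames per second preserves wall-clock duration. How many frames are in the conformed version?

Target frames = source frames × (target rate / source rate) = 146070 × (25)/(30) = 146070 × 5/6 = 121725.

121725 frames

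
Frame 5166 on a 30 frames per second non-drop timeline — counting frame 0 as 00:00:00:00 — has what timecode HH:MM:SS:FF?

00:02:52:06

5166 ÷ 30 = 172 full seconds, remainder 6 frames.
172 s = 0 h 2 min 52 s.
Timecode: 00:02:52:06.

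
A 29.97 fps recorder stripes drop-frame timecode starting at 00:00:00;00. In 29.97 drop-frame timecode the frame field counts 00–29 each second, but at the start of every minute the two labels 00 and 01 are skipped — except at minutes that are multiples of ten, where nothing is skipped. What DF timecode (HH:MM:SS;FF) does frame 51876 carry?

00:28:50;28

Ten DF minutes hold 17982 frames, so frame 51876 lies in block 2 (frames 35964–53945) with 15912 frames into that block.
The block's first minute is 1800 frames and the rest 1798 each; 15912 frames reaches minute 8, so 2 × 18 + 8 × 2 = 52 labels have been skipped so far.
Adding those back, label number 51876 + 52 = 51928 at 30 labels/s is 1730 s + 28 f = 0 h 28 min 50 s frame 28, i.e. 00:28:50;28.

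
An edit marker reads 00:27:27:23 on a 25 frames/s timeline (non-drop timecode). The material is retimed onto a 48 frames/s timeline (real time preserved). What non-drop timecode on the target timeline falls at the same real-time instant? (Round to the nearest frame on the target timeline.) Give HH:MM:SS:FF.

00:27:27:44

Source frame index: (0×3600 + 27×60 + 27) × 25 + 23 = 41198.
Real time: 41198 / (25) = 41198/25 s.
Target frame: (41198/25) × (48) = 1977504/25 ≈ 79100.160 → 79100.
At 48 labels/s: frame 79100 → 00:27:27:44.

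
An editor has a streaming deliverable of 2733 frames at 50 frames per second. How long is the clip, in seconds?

Running time = 2733 / (50) = 54.66 s.

54.66 seconds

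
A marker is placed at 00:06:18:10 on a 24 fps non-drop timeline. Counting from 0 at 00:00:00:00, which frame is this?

Total seconds to the label: (0 × 3600 + 6 × 60 + 18) = 378.
Frame index = 378 × 24 + 10 = 9082.

frame 9082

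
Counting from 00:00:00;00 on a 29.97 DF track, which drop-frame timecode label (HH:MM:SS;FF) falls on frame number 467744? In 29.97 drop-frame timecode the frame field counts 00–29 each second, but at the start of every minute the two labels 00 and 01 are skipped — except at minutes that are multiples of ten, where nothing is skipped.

Ten DF minutes hold 17982 frames, so frame 467744 lies in block 26 (frames 467532–485513) with 212 frames into that block.
The block's first minute is 1800 frames and the rest 1798 each; 212 frames reaches minute 0, so 26 × 18 + 0 × 2 = 468 labels have been skipped so far.
Adding those back, label number 467744 + 468 = 468212 at 30 labels/s is 15607 s + 2 f = 4 h 20 min 7 s frame 2, i.e. 04:20:07;02.

04:20:07;02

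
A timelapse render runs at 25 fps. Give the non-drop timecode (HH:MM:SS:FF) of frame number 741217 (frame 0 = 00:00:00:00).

741217 ÷ 25 = 29648 full seconds, remainder 17 frames.
29648 s = 8 h 14 min 8 s.
Timecode: 08:14:08:17.

08:14:08:17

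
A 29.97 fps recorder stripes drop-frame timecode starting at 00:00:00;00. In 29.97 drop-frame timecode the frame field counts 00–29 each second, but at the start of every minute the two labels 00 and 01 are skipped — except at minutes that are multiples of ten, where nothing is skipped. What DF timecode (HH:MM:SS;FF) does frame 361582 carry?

Ten DF minutes hold 17982 frames, so frame 361582 lies in block 20 (frames 359640–377621) with 1942 frames into that block.
The block's first minute is 1800 frames and the rest 1798 each; 1942 frames reaches minute 1, so 20 × 18 + 1 × 2 = 362 labels have been skipped so far.
Adding those back, label number 361582 + 362 = 361944 at 30 labels/s is 12064 s + 24 f = 3 h 21 min 4 s frame 24, i.e. 03:21:04;24.

03:21:04;24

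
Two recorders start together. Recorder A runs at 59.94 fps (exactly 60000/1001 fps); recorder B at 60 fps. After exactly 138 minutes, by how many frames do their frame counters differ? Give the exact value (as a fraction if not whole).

496800/1001 frames

138 min = 8280 s.
A emits 60000/1001 × 8280 = 496800000/1001 frames; B emits 60 × 8280 = 496800.
Difference = 496800/1001 frames (≈ 496.3037); B is ahead of A.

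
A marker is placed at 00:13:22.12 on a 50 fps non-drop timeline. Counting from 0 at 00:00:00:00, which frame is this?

Total seconds to the label: (0 × 3600 + 13 × 60 + 22) = 802.
Frame index = 802 × 50 + 12 = 40112.

40112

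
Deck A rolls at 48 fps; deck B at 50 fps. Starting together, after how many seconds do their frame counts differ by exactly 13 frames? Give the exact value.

6.5 seconds

The gap grows by |50 − 48| = 2 frames per second.
Time for a 13-frame gap: 13 ÷ (2) = 6.5 s.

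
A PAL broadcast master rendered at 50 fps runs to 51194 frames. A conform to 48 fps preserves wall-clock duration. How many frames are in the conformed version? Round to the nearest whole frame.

Frames at target rate = 51194 × (48) / (50) = 1228656/25 ≈ 49146.240.
Nearest whole frame: 49146.

49146 frames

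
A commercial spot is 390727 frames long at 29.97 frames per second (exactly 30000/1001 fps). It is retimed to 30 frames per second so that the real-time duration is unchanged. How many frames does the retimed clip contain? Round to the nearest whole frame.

391118 frames

Frames at target rate = 390727 × (30) / (30000/1001) = 391117727/1000 ≈ 391117.727.
Nearest whole frame: 391118.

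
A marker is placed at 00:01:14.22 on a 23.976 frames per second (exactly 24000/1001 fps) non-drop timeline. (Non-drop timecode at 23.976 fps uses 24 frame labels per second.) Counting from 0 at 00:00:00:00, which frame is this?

frame 1798

Total seconds to the label: (0 × 3600 + 1 × 60 + 14) = 74.
Frame index = 74 × 24 + 22 = 1798.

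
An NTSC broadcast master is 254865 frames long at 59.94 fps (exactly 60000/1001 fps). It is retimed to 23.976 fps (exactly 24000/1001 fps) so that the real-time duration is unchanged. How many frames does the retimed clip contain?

101946 frames

Target frames = source frames × (target rate / source rate) = 254865 × (24000/1001)/(60000/1001) = 254865 × 2/5 = 101946.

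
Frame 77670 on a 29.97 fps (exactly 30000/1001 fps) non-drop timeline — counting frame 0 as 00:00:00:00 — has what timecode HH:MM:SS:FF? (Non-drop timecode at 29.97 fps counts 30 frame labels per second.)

77670 ÷ 30 = 2589 full seconds, remainder 0 frames.
2589 s = 0 h 43 min 9 s.
Timecode: 00:43:09:00.

00:43:09:00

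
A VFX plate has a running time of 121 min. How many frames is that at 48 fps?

121 min = 7260 s.
Frames = 7260 × 48 = 348480.

348480 frames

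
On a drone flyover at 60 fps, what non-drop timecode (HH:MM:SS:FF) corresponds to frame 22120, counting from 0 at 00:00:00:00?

00:06:08:40

22120 ÷ 60 = 368 full seconds, remainder 40 frames.
368 s = 0 h 6 min 8 s.
Timecode: 00:06:08:40.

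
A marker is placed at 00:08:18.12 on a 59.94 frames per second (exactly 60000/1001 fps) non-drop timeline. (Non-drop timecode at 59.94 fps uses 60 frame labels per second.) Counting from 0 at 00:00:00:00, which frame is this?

frame 29892

Total seconds to the label: (0 × 3600 + 8 × 60 + 18) = 498.
Frame index = 498 × 60 + 12 = 29892.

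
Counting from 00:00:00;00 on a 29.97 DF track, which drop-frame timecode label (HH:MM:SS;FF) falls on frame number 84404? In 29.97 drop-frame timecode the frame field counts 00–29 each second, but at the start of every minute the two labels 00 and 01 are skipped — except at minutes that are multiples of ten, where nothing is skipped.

00:46:56;08

Ten DF minutes hold 17982 frames, so frame 84404 lies in block 4 (frames 71928–89909) with 12476 frames into that block.
The block's first minute is 1800 frames and the rest 1798 each; 12476 frames reaches minute 6, so 4 × 18 + 6 × 2 = 84 labels have been skipped so far.
Adding those back, label number 84404 + 84 = 84488 at 30 labels/s is 2816 s + 8 f = 0 h 46 min 56 s frame 8, i.e. 00:46:56;08.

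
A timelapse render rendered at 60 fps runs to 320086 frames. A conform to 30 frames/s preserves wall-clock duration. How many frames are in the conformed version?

Frames at target rate = 320086 × (30) / (60) = 160043.

160043 frames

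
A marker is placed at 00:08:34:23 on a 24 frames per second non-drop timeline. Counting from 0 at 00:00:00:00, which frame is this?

Total seconds to the label: (0 × 3600 + 8 × 60 + 34) = 514.
Frame index = 514 × 24 + 23 = 12359.

frame 12359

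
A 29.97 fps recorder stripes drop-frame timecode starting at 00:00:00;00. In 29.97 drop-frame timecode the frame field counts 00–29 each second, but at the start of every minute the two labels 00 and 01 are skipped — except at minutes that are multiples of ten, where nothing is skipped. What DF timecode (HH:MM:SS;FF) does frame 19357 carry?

00:10:45;25

Ten DF minutes hold 17982 frames, so frame 19357 lies in block 1 (frames 17982–35963) with 1375 frames into that block.
The block's first minute is 1800 frames and the rest 1798 each; 1375 frames reaches minute 0, so 1 × 18 + 0 × 2 = 18 labels have been skipped so far.
Adding those back, label number 19357 + 18 = 19375 at 30 labels/s is 645 s + 25 f = 0 h 10 min 45 s frame 25, i.e. 00:10:45;25.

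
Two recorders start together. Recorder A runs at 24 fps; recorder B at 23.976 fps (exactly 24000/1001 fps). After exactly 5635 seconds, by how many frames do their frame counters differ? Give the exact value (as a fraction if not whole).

A emits 24 × 5635 = 135240 frames; B emits 24000/1001 × 5635 = 19320000/143.
Difference = 19320/143 frames (≈ 135.1049); B is behind A.

19320/143 frames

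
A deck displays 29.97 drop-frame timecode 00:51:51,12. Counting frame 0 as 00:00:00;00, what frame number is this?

93250

Complete 10-minute blocks: 5, each 17982 frames → 89910.
Remaining 1 whole minute in the current block: 1800 + 0 × 1798 = 1800 frames.
Within the current minute: 51 × 30 + 12 − 2 = 1540 (labels ;00/;01 skipped at this minute). Total = 89910 + 1800 + 1540 = 93250.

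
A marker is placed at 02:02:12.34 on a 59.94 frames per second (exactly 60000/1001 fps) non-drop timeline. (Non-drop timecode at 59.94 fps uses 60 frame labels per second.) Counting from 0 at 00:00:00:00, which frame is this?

Total seconds to the label: (2 × 3600 + 2 × 60 + 12) = 7332.
Frame index = 7332 × 60 + 34 = 439954.

439954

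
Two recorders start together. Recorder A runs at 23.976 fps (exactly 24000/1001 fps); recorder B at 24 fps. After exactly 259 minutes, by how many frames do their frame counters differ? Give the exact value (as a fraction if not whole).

53280/143 frames

259 min = 15540 s.
A emits 24000/1001 × 15540 = 53280000/143 frames; B emits 24 × 15540 = 372960.
Difference = 53280/143 frames (≈ 372.5874); B is ahead of A.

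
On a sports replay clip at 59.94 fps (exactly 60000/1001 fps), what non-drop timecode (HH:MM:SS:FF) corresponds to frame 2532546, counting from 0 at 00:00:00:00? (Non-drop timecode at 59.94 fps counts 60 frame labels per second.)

2532546 ÷ 60 = 42209 full seconds, remainder 6 frames.
42209 s = 11 h 43 min 29 s.
Timecode: 11:43:29:06.

11:43:29:06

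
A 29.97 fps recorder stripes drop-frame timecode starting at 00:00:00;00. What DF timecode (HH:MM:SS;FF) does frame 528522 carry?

04:53:55;00

Each 10-minute DF block holds 10 × 60 × 30 − 9 × 2 = 17982 frames. 528522 ÷ 17982 → 29 full blocks, remainder 7044.
Within the partial block the first minute is 1800 frames and each further minute 1798, so 3 further minute boundaries passed. Total skipped labels = 18 × 29 + 2 × 3 = 528.
Non-drop label index = 528522 + 528 = 529050; at 30 labels/s that is 04:53:55:00, i.e. DF 04:53:55;00.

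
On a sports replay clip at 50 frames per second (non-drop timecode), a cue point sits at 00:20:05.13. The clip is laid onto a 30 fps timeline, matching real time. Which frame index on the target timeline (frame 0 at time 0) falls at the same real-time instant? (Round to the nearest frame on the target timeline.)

Source frame index: (0×3600 + 20×60 + 5) × 50 + 13 = 60263.
Real time: 60263 / (50) = 60263/50 s.
Target frame: (60263/50) × (30) = 180789/5 ≈ 36157.800 → 36158.

frame 36158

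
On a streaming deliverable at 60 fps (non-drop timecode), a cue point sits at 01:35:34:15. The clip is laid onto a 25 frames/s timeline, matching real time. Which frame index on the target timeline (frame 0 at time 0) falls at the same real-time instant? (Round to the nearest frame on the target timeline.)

Source frame index: (1×3600 + 35×60 + 34) × 60 + 15 = 344055.
Real time: 344055 / (60) = 22937/4 s.
Target frame: (22937/4) × (25) = 573425/4 ≈ 143356.250 → 143356.

frame 143356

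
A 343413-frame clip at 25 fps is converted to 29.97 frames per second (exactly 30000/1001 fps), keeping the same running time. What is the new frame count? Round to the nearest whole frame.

Frames at target rate = 343413 × (30000/1001) / (25) = 58870800/143 ≈ 411683.916.
Nearest whole frame: 411684.

411684 frames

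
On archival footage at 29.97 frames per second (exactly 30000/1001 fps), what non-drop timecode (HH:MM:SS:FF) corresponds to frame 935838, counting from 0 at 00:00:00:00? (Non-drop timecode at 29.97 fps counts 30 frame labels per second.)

08:39:54:18

935838 ÷ 30 = 31194 full seconds, remainder 18 frames.
31194 s = 8 h 39 min 54 s.
Timecode: 08:39:54:18.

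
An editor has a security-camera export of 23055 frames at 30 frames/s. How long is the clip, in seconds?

Running time = 23055 / (30) = 768.5 s.

768.5 seconds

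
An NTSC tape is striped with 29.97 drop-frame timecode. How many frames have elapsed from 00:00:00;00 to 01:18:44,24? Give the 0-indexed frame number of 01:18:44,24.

Complete 10-minute blocks: 7, each 17982 frames → 125874.
Remaining 8 whole minutes in the current block: 1800 + 7 × 1798 = 14386 frames.
Within the current minute: 44 × 30 + 24 − 2 = 1342 (labels ;00/;01 skipped at this minute). Total = 125874 + 14386 + 1342 = 141602.

141602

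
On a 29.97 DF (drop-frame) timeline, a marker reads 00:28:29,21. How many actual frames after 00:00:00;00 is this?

51239

Complete 10-minute blocks: 2, each 17982 frames → 35964.
Remaining 8 whole minutes in the current block: 1800 + 7 × 1798 = 14386 frames.
Within the current minute: 29 × 30 + 21 − 2 = 889 (labels ;00/;01 skipped at this minute). Total = 35964 + 14386 + 889 = 51239.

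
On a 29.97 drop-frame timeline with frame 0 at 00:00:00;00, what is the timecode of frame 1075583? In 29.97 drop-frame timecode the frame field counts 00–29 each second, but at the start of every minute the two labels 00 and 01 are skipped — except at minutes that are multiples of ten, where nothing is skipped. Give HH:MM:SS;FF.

09:58:08;21

Ten DF minutes hold 17982 frames, so frame 1075583 lies in block 59 (frames 1060938–1078919) with 14645 frames into that block.
The block's first minute is 1800 frames and the rest 1798 each; 14645 frames reaches minute 8, so 59 × 18 + 8 × 2 = 1078 labels have been skipped so far.
Adding those back, label number 1075583 + 1078 = 1076661 at 30 labels/s is 35888 s + 21 f = 9 h 58 min 8 s frame 21, i.e. 09:58:08;21.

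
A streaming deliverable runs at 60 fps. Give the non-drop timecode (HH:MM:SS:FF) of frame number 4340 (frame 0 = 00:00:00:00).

00:01:12:20

4340 ÷ 60 = 72 full seconds, remainder 20 frames.
72 s = 0 h 1 min 12 s.
Timecode: 00:01:12:20.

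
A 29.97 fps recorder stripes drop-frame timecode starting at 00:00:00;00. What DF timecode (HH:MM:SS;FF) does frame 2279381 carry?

21:07:35;13

Ten DF minutes hold 17982 frames, so frame 2279381 lies in block 126 (frames 2265732–2283713) with 13649 frames into that block.
The block's first minute is 1800 frames and the rest 1798 each; 13649 frames reaches minute 7, so 126 × 18 + 7 × 2 = 2282 labels have been skipped so far.
Adding those back, label number 2279381 + 2282 = 2281663 at 30 labels/s is 76055 s + 13 f = 21 h 7 min 35 s frame 13, i.e. 21:07:35;13.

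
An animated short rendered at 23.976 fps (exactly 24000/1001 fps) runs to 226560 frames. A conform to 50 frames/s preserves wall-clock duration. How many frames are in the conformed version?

472472 frames

Target frames = source frames × (target rate / source rate) = 226560 × (50)/(24000/1001) = 226560 × 1001/480 = 472472.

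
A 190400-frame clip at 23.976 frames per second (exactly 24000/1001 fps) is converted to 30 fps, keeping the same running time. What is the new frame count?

Target frames = source frames × (target rate / source rate) = 190400 × (30)/(24000/1001) = 190400 × 1001/800 = 238238.

238238 frames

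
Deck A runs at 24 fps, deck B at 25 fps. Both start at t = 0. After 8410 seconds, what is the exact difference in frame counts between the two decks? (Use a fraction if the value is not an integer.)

A emits 24 × 8410 = 201840 frames; B emits 25 × 8410 = 210250.
Difference = 8410 frames; B is ahead of A.

8410 frames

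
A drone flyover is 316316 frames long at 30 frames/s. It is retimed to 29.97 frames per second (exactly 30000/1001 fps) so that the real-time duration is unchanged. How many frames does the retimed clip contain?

316000 frames

Target frames = source frames × (target rate / source rate) = 316316 × (30000/1001)/(30) = 316316 × 1000/1001 = 316000.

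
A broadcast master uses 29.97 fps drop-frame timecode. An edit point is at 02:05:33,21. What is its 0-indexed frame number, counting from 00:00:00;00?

225785

Complete 10-minute blocks: 12, each 17982 frames → 215784.
Remaining 5 whole minutes in the current block: 1800 + 4 × 1798 = 8992 frames.
Within the current minute: 33 × 30 + 21 − 2 = 1009 (labels ;00/;01 skipped at this minute). Total = 215784 + 8992 + 1009 = 225785.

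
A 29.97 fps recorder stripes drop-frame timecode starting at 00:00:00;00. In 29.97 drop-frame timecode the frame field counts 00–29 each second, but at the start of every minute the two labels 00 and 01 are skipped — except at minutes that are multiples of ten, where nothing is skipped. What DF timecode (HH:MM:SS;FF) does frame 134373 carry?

01:14:43;17

Ten DF minutes hold 17982 frames, so frame 134373 lies in block 7 (frames 125874–143855) with 8499 frames into that block.
The block's first minute is 1800 frames and the rest 1798 each; 8499 frames reaches minute 4, so 7 × 18 + 4 × 2 = 134 labels have been skipped so far.
Adding those back, label number 134373 + 134 = 134507 at 30 labels/s is 4483 s + 17 f = 1 h 14 min 43 s frame 17, i.e. 01:14:43;17.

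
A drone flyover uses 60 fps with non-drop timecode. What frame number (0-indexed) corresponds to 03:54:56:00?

845760

Total seconds to the label: (3 × 3600 + 54 × 60 + 56) = 14096.
Frame index = 14096 × 60 + 0 = 845760.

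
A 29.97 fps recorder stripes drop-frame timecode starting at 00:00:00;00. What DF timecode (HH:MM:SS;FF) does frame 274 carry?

00:00:09;04

Ten DF minutes hold 17982 frames, so frame 274 lies in block 0 (frames 0–17981) with 274 frames into that block.
The block's first minute is 1800 frames and the rest 1798 each; 274 frames reaches minute 0, so 0 × 18 + 0 × 2 = 0 labels have been skipped so far.
Adding those back, label number 274 + 0 = 274 at 30 labels/s is 9 s + 4 f = 0 h 0 min 9 s frame 4, i.e. 00:00:09;04.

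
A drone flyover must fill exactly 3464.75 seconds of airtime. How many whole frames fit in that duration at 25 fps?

Frames = 3464.75 × 25 = 346475/4 ≈ 86618.7500.
Complete frames: 86618.

86618 frames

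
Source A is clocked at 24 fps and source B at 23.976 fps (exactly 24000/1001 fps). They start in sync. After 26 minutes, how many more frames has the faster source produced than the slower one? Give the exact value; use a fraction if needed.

2880/77 frames

26 min = 1560 s.
A emits 24 × 1560 = 37440 frames; B emits 24000/1001 × 1560 = 2880000/77.
Difference = 2880/77 frames (≈ 37.4026); B is behind A.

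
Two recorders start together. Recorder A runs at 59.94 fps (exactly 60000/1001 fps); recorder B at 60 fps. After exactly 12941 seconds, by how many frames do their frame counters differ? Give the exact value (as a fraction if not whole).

776460/1001 frames

A emits 60000/1001 × 12941 = 776460000/1001 frames; B emits 60 × 12941 = 776460.
Difference = 776460/1001 frames (≈ 775.6843); B is ahead of A.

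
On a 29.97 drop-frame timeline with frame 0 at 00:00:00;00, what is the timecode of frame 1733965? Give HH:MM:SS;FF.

16:04:16;21

Each 10-minute DF block holds 10 × 60 × 30 − 9 × 2 = 17982 frames. 1733965 ÷ 17982 → 96 full blocks, remainder 7693.
Within the partial block the first minute is 1800 frames and each further minute 1798, so 4 further minute boundaries passed. Total skipped labels = 18 × 96 + 2 × 4 = 1736.
Non-drop label index = 1733965 + 1736 = 1735701; at 30 labels/s that is 16:04:16:21, i.e. DF 16:04:16;21.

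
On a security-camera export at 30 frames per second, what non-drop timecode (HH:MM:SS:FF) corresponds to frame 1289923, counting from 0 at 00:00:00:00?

1289923 ÷ 30 = 42997 full seconds, remainder 13 frames.
42997 s = 11 h 56 min 37 s.
Timecode: 11:56:37:13.

11:56:37:13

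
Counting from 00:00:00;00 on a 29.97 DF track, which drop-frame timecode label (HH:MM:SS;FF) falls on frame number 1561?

00:00:52;01

Ten DF minutes hold 17982 frames, so frame 1561 lies in block 0 (frames 0–17981) with 1561 frames into that block.
The block's first minute is 1800 frames and the rest 1798 each; 1561 frames reaches minute 0, so 0 × 18 + 0 × 2 = 0 labels have been skipped so far.
Adding those back, label number 1561 + 0 = 1561 at 30 labels/s is 52 s + 1 f = 0 h 0 min 52 s frame 1, i.e. 00:00:52;01.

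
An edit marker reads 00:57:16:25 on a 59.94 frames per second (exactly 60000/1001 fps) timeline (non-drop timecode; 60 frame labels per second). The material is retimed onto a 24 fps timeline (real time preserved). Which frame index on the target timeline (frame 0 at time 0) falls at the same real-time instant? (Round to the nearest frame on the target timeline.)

Source frame index: (0×3600 + 57×60 + 16) × 60 + 25 = 206185.
Real time: 206185 / (60000/1001) = 41278237/12000 s.
Target frame: (41278237/12000) × (24) = 41278237/500 ≈ 82556.474 → 82556.

frame 82556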